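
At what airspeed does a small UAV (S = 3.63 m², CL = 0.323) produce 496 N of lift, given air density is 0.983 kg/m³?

v = 29.3 m/s

L = ½ρv²S·CL ⇒ v = √(2L/(ρ·S·CL))
v = √(2 × 496 / (0.983 × 3.63 × 0.323)) = √860.7 = 29.3 m/s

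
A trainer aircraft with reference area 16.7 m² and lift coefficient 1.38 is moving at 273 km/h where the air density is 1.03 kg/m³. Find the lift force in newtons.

L = 68300 N

Convert speed: v = 273 km/h ÷ 3.6 = 75.83 m/s.
L = ½ρv²S·CL = ½ × 1.03 × 75.83² × 16.7 × 1.38 = 68300 N ≈ 68.3 kN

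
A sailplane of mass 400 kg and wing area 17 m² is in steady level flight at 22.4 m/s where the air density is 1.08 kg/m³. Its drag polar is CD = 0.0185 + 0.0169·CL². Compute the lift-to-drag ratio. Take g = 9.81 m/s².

Weight W = mg = 400 × 9.81 = 3924 N; in level flight L = W.
q = ½ρv² = ½ × 1.08 × 22.4² = 271 Pa.
Required CL = L/(qS) = 3924/(271·17) = 0.8519.
CD = 0.0185 + 0.0169 × 0.8519² = 0.03076.
L/D = CL/CD = 0.8519 / 0.03076 = 27.7

L/D = 27.7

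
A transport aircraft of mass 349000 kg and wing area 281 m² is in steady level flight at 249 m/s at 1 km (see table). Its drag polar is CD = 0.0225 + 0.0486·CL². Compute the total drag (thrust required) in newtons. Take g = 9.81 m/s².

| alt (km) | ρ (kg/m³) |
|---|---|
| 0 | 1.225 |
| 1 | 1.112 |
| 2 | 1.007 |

D = 2.77×10^5 N

At 1 km, from the table: ρ = 1.112 kg/m³.
Weight W = mg = 349000 × 9.81 = 3.4237×10^6 N; in level flight L = W.
Dynamic pressure q = 0.5 × 1.112 × 249² = 34470 Pa.
Required CL = L/(qS) = 3.4237×10^6/(34470·281) = 0.3534.
CD = 0.0225 + 0.0486 × 0.3534² = 0.02857.
D = q·S·CD = 34470 × 281 × 0.02857 = 2.768×10^5 N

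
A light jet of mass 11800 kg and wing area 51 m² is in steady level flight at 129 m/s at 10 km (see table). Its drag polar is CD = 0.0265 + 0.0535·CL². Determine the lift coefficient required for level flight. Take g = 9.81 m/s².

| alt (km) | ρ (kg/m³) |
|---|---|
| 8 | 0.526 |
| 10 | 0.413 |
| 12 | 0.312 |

At 10 km, from the table: ρ = 0.413 kg/m³.
In steady level flight, lift balances weight: W = mg = 11800 × 9.81 = 1.1576×10^5 N.
Dynamic pressure q = 0.5 × 0.413 × 129² = 3436 Pa.
CL = 2W/(ρv²S) = 2×1.1576×10^5/(0.413×129²×51) = 0.6605.

CL = 0.661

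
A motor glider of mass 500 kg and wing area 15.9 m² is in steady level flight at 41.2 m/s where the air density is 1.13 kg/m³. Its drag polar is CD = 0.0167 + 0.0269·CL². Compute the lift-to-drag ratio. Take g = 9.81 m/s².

L/D = 16.5

Weight W = mg = 500 × 9.81 = 4905 N; in level flight L = W.
q = ½ρv² = ½ × 1.13 × 41.2² = 959.1 Pa.
CL = 2W/(ρv²S) = 2×4905/(1.13×41.2²×15.9) = 0.3217.
CD = 0.0167 + 0.0269 × 0.3217² = 0.01948.
L/D = CL/CD = 0.3217 / 0.01948 = 16.5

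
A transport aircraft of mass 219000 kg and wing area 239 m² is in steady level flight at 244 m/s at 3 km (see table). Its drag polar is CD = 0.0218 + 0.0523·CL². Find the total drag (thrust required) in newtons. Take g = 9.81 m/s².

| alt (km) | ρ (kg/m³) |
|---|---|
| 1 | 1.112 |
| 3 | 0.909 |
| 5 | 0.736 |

D = 1.78×10^5 N

At 3 km, from the table: ρ = 0.909 kg/m³.
Weight W = mg = 219000 × 9.81 = 2.1484×10^6 N; in level flight L = W.
Dynamic pressure q = 0.5 × 0.909 × 244² = 27060 Pa.
CL = W/(q·S) = 2.1484×10^6 / (27060 × 239) = 0.3322.
CD = 0.0218 + 0.0523 × 0.3322² = 0.02757.
D = q·S·CD = 27060 × 239 × 0.02757 = 1.783×10^5 N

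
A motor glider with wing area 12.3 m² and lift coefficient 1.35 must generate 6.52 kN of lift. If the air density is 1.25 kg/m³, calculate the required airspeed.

L = ½ρv²S·CL ⇒ v = √(2L/(ρ·S·CL))
v = √(2 × 6520 / (1.25 × 12.3 × 1.35)) = √628.2 = 25.1 m/s

v = 25.1 m/s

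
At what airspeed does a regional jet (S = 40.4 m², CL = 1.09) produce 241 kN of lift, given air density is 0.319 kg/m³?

v = 185 m/s

L = ½ρv²S·CL ⇒ v = √(2L/(ρ·S·CL))
v = √(2 × 2.41×10^5 / (0.319 × 40.4 × 1.09)) = √34310 = 185 m/s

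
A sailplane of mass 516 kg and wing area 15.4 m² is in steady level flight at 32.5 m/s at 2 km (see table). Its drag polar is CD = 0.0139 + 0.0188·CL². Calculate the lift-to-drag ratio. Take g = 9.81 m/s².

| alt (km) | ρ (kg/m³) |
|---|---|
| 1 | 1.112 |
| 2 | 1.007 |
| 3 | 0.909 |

At 2 km, from the table: ρ = 1.007 kg/m³.
Weight W = mg = 516 × 9.81 = 5062 N; in level flight L = W.
q = ½ρv² = ½ × 1.007 × 32.5² = 531.8 Pa.
CL = 2W/(ρv²S) = 2×5062/(1.007×32.5²×15.4) = 0.6181.
CD = 0.0139 + 0.0188 × 0.6181² = 0.02108.
L/D = CL/CD = 0.6181 / 0.02108 = 29.3

L/D = 29.3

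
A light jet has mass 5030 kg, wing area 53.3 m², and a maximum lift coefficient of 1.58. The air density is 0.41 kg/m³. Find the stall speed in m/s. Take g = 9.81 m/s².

V_stall = 53.5 m/s

At stall, lift equals weight: L = W = m·g = 5030 × 9.81 = 49340 N.
From L = ½ρV²S·CL,max = W: V_stall = √(2W/(ρSCL,max)) = √(2·49340/(0.41·53.3·1.58))
V_stall = √2858 = 53.5 m/s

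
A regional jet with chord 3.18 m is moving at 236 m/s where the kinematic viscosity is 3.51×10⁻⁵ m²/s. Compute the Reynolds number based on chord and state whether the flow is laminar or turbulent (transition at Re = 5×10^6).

Re = 2.14×10^7 (turbulent)

Re = v·c/ν = 236 × 3.18 / (3.51×10⁻⁵) = 2.14×10^7
Since 2.14×10^7 > 5×10^6, the flow is turbulent.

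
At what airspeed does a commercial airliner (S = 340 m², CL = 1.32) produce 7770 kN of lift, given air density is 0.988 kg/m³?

v = 187 m/s

L = ½ρv²S·CL ⇒ v = √(2L/(ρ·S·CL))
v = √(2 × 7.77×10^6 / (0.988 × 340 × 1.32)) = √35050 = 187 m/s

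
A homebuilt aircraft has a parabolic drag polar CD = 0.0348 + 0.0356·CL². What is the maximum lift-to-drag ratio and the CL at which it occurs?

For CD = CD0 + K·CL², (L/D)max occurs at CL* = √(CD0/K) and equals 1/(2√(K·CD0)).
(L/D)max = 1/(2√(0.0356 × 0.0348)) = 1/(2 × 0.0352) = 14.2
CL* = √(0.0348/0.0356) = 0.989

(L/D)max = 14.2, at CL = 0.989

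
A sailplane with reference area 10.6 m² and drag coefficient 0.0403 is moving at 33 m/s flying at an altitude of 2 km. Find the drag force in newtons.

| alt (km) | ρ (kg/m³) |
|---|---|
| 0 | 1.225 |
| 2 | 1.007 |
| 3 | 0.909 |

At 2 km, from the table: ρ = 1.007 kg/m³.
D = ½ρv²S·CD = ½ × 1.007 × 33² × 10.6 × 0.0403 = 234 N

D = 234 N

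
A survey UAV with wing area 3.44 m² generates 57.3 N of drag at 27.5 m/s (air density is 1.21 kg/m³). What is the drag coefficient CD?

CD = 0.0364

From D = ½ρv²S·CD, rearranging gives CD = 2D/(ρv²S).
CD = 2 × 57.3 / (1.21 × 27.5² × 3.44) = 0.0364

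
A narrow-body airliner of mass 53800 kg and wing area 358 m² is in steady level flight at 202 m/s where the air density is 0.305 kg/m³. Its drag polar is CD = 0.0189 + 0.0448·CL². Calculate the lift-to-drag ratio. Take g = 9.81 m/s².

Weight W = mg = 53800 × 9.81 = 5.2778×10^5 N; in level flight L = W.
q = ½ρv² = ½ × 0.305 × 202² = 6223 Pa.
Required CL = L/(qS) = 5.2778×10^5/(6223·358) = 0.2369.
CD = 0.0189 + 0.0448 × 0.2369² = 0.02141.
L/D = CL/CD = 0.2369 / 0.02141 = 11.1

L/D = 11.1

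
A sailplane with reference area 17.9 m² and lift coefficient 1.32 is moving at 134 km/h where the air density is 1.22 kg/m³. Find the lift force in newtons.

L = 20000 N

Convert speed: v = 134 km/h ÷ 3.6 = 37.22 m/s.
L = ½ρv²S·CL = ½ × 1.22 × 37.22² × 17.9 × 1.32 = 20000 N ≈ 20 kN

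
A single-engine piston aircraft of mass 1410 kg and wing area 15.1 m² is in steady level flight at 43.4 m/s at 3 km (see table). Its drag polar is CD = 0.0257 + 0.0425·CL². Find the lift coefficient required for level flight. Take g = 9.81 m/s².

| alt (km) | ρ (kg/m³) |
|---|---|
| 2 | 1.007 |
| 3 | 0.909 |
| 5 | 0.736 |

At 3 km, from the table: ρ = 0.909 kg/m³.
Weight W = mg = 1410 × 9.81 = 13832 N; in level flight L = W.
q = ½ρv² = ½ × 0.909 × 43.4² = 856.1 Pa.
CL = W/(q·S) = 13832 / (856.1 × 15.1) = 1.07.

CL = 1.07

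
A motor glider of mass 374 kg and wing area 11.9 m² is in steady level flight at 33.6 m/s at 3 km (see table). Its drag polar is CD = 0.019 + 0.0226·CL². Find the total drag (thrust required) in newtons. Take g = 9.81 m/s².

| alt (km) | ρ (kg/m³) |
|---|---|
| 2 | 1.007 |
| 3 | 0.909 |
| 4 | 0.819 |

At 3 km, from the table: ρ = 0.909 kg/m³.
Weight W = mg = 374 × 9.81 = 3668.9 N; in level flight L = W.
Dynamic pressure q = 0.5 × 0.909 × 33.6² = 513.1 Pa.
Required CL = L/(qS) = 3668.9/(513.1·11.9) = 0.6009.
CD = 0.019 + 0.0226 × 0.6009² = 0.02716.
D = q·S·CD = 513.1 × 11.9 × 0.02716 = 165.8 N

D = 166 N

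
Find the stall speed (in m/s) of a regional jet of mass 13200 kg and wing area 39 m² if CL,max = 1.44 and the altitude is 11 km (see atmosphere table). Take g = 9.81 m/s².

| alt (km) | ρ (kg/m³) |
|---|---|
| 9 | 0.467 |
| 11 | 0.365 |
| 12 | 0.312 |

At 11 km, from the table: ρ = 0.365 kg/m³.
Weight W = mg = 13200 × 9.81 = 1.295×10^5 N.
V_stall = √(2W/(ρ·S·CL,max)) = √(2 × 1.295×10^5 / (0.365 × 39 × 1.44))
V_stall = √12630 = 112 m/s

V_stall = 112 m/s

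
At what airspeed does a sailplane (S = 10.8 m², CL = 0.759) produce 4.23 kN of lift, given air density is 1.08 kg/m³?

L = ½ρv²S·CL ⇒ v = √(2L/(ρ·S·CL))
v = √(2 × 4230 / (1.08 × 10.8 × 0.759)) = √955.6 = 30.9 m/s

v = 30.9 m/s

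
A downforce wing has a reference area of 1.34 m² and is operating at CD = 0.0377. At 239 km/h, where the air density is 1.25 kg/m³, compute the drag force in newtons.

D = 139 N

Convert speed: v = 239 km/h ÷ 3.6 = 66.39 m/s.
Dynamic pressure q = ½ρv² = ½ × 1.25 × 66.39² = 2755 Pa.
D = q·S·CD = 2755 × 1.34 × 0.0377 = 139 N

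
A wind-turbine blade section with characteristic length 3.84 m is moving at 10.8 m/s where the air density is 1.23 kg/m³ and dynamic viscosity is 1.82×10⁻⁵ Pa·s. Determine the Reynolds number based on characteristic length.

Re = 2.8×10^6

Re = ρ·v·c/μ = 1.23 × 10.8 × 3.84 / (1.82×10⁻⁵) = 2.8×10^6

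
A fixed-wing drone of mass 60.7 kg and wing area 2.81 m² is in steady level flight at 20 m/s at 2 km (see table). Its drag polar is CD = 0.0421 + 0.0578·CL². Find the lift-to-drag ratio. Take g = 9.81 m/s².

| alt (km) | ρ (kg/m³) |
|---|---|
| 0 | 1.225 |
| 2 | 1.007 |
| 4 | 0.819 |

At 2 km, from the table: ρ = 1.007 kg/m³.
Weight W = mg = 60.7 × 9.81 = 595.47 N; in level flight L = W.
Dynamic pressure q = 0.5 × 1.007 × 20² = 201.4 Pa.
CL = W/(q·S) = 595.47 / (201.4 × 2.81) = 1.052.
CD = 0.0421 + 0.0578 × 1.052² = 0.1061.
L/D = CL/CD = 1.052 / 0.1061 = 9.92

L/D = 9.92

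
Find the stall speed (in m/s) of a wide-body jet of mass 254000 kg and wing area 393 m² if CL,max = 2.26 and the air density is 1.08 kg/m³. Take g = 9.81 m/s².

Weight W = mg = 254000 × 9.81 = 2.492×10^6 N.
V_stall = √(2W/(ρ·S·CL,max)) = √(2 × 2.492×10^6 / (1.08 × 393 × 2.26))
V_stall = √5195 = 72.1 m/s

V_stall = 72.1 m/s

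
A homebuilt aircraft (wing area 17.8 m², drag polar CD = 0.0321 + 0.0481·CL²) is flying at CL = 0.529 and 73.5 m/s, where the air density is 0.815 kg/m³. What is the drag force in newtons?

CD = 0.0321 + 0.0481 × 0.529² = 0.04556
D = ½ρv²S·CD = ½ × 0.815 × 73.5² × 17.8 × 0.04556 = 1790 N

D = 1790 N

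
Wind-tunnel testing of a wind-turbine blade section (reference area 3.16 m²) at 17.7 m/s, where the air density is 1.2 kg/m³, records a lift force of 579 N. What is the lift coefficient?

CL = 0.975

From L = ½ρv²S·CL, rearranging gives CL = 2L/(ρv²S).
CL = 2 × 579 / (1.2 × 17.7² × 3.16) = 0.975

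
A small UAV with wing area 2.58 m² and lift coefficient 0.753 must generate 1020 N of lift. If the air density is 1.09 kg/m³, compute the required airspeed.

L = ½ρv²S·CL ⇒ v = √(2L/(ρ·S·CL))
v = √(2 × 1020 / (1.09 × 2.58 × 0.753)) = √963.4 = 31 m/s

v = 31 m/s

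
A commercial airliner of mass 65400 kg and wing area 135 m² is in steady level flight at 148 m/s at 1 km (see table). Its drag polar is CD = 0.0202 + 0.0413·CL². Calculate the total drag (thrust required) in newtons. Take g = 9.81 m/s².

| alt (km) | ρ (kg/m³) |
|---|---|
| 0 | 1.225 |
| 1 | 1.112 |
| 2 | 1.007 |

At 1 km, from the table: ρ = 1.112 kg/m³.
Weight W = mg = 65400 × 9.81 = 6.4157×10^5 N; in level flight L = W.
Dynamic pressure q = 0.5 × 1.112 × 148² = 12180 Pa.
Required CL = L/(qS) = 6.4157×10^5/(12180·135) = 0.3902.
CD = 0.0202 + 0.0413 × 0.3902² = 0.02649.
D = q·S·CD = 12180 × 135 × 0.02649 = 43550 N

D = 43600 N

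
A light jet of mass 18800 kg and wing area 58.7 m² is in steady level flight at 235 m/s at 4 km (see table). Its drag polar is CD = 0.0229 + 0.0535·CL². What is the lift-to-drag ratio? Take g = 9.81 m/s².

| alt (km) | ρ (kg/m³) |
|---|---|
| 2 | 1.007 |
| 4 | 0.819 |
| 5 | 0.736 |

At 4 km, from the table: ρ = 0.819 kg/m³.
In steady level flight, lift balances weight: W = mg = 18800 × 9.81 = 1.8443×10^5 N.
Dynamic pressure q = 0.5 × 0.819 × 235² = 22610 Pa.
CL = 2W/(ρv²S) = 2×1.8443×10^5/(0.819×235²×58.7) = 0.1389.
CD = 0.0229 + 0.0535 × 0.1389² = 0.02393.
L/D = CL/CD = 0.1389 / 0.02393 = 5.81

L/D = 5.81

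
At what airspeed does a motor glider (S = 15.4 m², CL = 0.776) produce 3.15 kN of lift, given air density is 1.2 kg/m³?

L = ½ρv²S·CL ⇒ v = √(2L/(ρ·S·CL))
v = √(2 × 3150 / (1.2 × 15.4 × 0.776)) = √439.3 = 21 m/s

v = 21 m/s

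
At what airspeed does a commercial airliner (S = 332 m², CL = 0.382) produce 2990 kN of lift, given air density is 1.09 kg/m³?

v = 208 m/s

L = ½ρv²S·CL ⇒ v = √(2L/(ρ·S·CL))
v = √(2 × 2.99×10^6 / (1.09 × 332 × 0.382)) = √43260 = 208 m/s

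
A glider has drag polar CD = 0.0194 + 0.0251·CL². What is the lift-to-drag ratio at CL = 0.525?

L/D = 19.9

CD = 0.0194 + 0.0251 × 0.525² = 0.02632
L/D = CL/CD = 0.525 / 0.02632 = 19.9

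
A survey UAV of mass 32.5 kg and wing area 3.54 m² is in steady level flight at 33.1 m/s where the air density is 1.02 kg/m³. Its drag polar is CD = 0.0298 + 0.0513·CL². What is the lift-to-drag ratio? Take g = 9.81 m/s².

In steady level flight, lift balances weight: W = mg = 32.5 × 9.81 = 318.82 N.
Dynamic pressure q = 0.5 × 1.02 × 33.1² = 558.8 Pa.
CL = 2W/(ρv²S) = 2×318.82/(1.02×33.1²×3.54) = 0.1612.
CD = 0.0298 + 0.0513 × 0.1612² = 0.03113.
L/D = CL/CD = 0.1612 / 0.03113 = 5.18

L/D = 5.18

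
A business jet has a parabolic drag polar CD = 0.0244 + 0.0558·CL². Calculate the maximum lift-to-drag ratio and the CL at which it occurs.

For CD = CD0 + K·CL², (L/D)max occurs at CL* = √(CD0/K) and equals 1/(2√(K·CD0)).
(L/D)max = 1/(2√(0.0558 × 0.0244)) = 1/(2 × 0.0369) = 13.6
CL* = √(0.0244/0.0558) = 0.661

(L/D)max = 13.6, at CL = 0.661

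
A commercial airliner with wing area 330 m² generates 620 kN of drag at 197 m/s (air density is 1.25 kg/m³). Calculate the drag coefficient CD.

CD = 0.0775

From D = ½ρv²S·CD, rearranging gives CD = 2D/(ρv²S).
CD = 2 × 6.2×10^5 / (1.25 × 197² × 330) = 0.0775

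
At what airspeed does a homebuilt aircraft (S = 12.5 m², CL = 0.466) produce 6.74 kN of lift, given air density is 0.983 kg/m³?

L = ½ρv²S·CL ⇒ v = √(2L/(ρ·S·CL))
v = √(2 × 6740 / (0.983 × 12.5 × 0.466)) = √2354 = 48.5 m/s

v = 48.5 m/s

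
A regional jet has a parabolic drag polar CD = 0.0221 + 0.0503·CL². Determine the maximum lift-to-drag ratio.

(L/D)max = 15

For CD = CD0 + K·CL², (L/D)max occurs at CL* = √(CD0/K) and equals 1/(2√(K·CD0)).
(L/D)max = 1/(2√(0.0503 × 0.0221)) = 1/(2 × 0.03334) = 15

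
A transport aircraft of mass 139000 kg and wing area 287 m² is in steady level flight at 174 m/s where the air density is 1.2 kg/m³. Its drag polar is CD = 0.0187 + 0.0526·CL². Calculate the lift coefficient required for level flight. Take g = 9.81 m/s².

CL = 0.262

Weight W = mg = 139000 × 9.81 = 1.3636×10^6 N; in level flight L = W.
Dynamic pressure q = 0.5 × 1.2 × 174² = 18170 Pa.
Required CL = L/(qS) = 1.3636×10^6/(18170·287) = 0.2615.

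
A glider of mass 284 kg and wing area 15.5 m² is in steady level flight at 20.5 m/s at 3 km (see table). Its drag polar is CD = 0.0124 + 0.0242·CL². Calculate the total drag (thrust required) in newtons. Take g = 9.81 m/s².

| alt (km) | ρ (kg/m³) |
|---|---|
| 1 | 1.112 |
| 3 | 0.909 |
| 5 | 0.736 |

At 3 km, from the table: ρ = 0.909 kg/m³.
Level flight ⇒ L = W = m·g = 284 × 9.81 = 2786 N.
Dynamic pressure q = 0.5 × 0.909 × 20.5² = 191 Pa.
Required CL = L/(qS) = 2786/(191·15.5) = 0.9411.
CD = 0.0124 + 0.0242 × 0.9411² = 0.03383.
D = q·S·CD = 191 × 15.5 × 0.03383 = 100.2 N

D = 100 N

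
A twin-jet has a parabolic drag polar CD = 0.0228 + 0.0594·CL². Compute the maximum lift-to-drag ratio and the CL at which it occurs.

(L/D)max = 13.6, at CL = 0.62

For CD = CD0 + K·CL², (L/D)max occurs at CL* = √(CD0/K) and equals 1/(2√(K·CD0)).
(L/D)max = 1/(2√(0.0594 × 0.0228)) = 1/(2 × 0.0368) = 13.6
CL* = √(0.0228/0.0594) = 0.62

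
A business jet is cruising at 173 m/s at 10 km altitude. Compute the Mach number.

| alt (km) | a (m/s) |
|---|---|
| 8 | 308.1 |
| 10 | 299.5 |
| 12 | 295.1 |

M = 0.578

At 10 km, from the table: a = 299.5 m/s.
M = v/a = 173 / 299.5 = 0.578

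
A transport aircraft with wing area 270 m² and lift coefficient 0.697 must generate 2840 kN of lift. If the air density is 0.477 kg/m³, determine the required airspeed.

v = 252 m/s

L = ½ρv²S·CL ⇒ v = √(2L/(ρ·S·CL))
v = √(2 × 2.84×10^6 / (0.477 × 270 × 0.697)) = √63280 = 252 m/s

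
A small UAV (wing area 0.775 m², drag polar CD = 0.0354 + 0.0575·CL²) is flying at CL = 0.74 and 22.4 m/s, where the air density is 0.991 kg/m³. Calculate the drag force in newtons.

CD = 0.0354 + 0.0575 × 0.74² = 0.06689
D = ½ρv²S·CD = ½ × 0.991 × 22.4² × 0.775 × 0.06689 = 12.9 N

D = 12.9 N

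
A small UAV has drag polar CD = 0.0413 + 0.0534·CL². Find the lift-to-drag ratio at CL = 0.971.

CD = 0.0413 + 0.0534 × 0.971² = 0.09165
L/D = CL/CD = 0.971 / 0.09165 = 10.6

L/D = 10.6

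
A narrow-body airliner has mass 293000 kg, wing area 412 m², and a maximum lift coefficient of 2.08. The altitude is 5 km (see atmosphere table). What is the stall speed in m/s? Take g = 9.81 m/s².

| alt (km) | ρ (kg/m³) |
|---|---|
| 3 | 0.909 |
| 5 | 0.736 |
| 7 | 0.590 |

At 5 km, from the table: ρ = 0.736 kg/m³.
Stall occurs when L = W at CL,max. W = mg = 293000 × 9.81 = 2.874×10^6 N.
From L = ½ρV²S·CL,max = W: V_stall = √(2W/(ρSCL,max)) = √(2·2.874×10^6/(0.736·412·2.08))
V_stall = √9114 = 95.5 m/s

V_stall = 95.5 m/s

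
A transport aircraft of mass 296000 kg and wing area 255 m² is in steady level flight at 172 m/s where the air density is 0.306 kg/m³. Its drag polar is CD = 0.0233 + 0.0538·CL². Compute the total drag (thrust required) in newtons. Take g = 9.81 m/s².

In steady level flight, lift balances weight: W = mg = 296000 × 9.81 = 2.9038×10^6 N.
Dynamic pressure q = 0.5 × 0.306 × 172² = 4526 Pa.
Required CL = L/(qS) = 2.9038×10^6/(4526·255) = 2.516.
CD = 0.0233 + 0.0538 × 2.516² = 0.3638.
D = q·S·CD = 4526 × 255 × 0.3638 = 4.199×10^5 N

D = 4.2×10^5 N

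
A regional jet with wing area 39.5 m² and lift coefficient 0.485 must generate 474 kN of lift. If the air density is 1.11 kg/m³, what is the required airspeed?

v = 211 m/s

L = ½ρv²S·CL ⇒ v = √(2L/(ρ·S·CL))
v = √(2 × 4.74×10^5 / (1.11 × 39.5 × 0.485)) = √44580 = 211 m/s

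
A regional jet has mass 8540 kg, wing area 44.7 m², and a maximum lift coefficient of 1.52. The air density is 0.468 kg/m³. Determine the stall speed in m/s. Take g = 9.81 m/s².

Weight W = mg = 8540 × 9.81 = 83780 N.
From L = ½ρV²S·CL,max = W: V_stall = √(2W/(ρSCL,max)) = √(2·83780/(0.468·44.7·1.52))
V_stall = √5269 = 72.6 m/s

V_stall = 72.6 m/s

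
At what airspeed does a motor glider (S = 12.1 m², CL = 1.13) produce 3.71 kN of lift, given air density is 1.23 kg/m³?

L = ½ρv²S·CL ⇒ v = √(2L/(ρ·S·CL))
v = √(2 × 3710 / (1.23 × 12.1 × 1.13)) = √441.2 = 21 m/s

v = 21 m/s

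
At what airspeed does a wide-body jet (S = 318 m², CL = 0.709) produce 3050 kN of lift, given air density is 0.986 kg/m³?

v = 166 m/s

L = ½ρv²S·CL ⇒ v = √(2L/(ρ·S·CL))
v = √(2 × 3.05×10^6 / (0.986 × 318 × 0.709)) = √27440 = 166 m/s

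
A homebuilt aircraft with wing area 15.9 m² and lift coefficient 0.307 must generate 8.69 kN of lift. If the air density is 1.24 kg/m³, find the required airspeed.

L = ½ρv²S·CL ⇒ v = √(2L/(ρ·S·CL))
v = √(2 × 8690 / (1.24 × 15.9 × 0.307)) = √2871 = 53.6 m/s

v = 53.6 m/s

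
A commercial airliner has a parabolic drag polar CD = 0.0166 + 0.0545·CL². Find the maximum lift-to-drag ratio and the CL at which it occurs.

(L/D)max = 16.6, at CL = 0.552

For CD = CD0 + K·CL², (L/D)max occurs at CL* = √(CD0/K) and equals 1/(2√(K·CD0)).
(L/D)max = 1/(2√(0.0545 × 0.0166)) = 1/(2 × 0.03008) = 16.6
CL* = √(0.0166/0.0545) = 0.552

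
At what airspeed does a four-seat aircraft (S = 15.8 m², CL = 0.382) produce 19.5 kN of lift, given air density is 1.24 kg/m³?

v = 72.2 m/s

L = ½ρv²S·CL ⇒ v = √(2L/(ρ·S·CL))
v = √(2 × 19500 / (1.24 × 15.8 × 0.382)) = √5211 = 72.2 m/s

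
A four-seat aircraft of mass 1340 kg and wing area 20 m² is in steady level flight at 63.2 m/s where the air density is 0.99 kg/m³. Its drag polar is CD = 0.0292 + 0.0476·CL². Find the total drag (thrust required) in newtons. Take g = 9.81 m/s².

Weight W = mg = 1340 × 9.81 = 13145 N; in level flight L = W.
Dynamic pressure q = 0.5 × 0.99 × 63.2² = 1977 Pa.
CL = W/(q·S) = 13145 / (1977 × 20) = 0.3324.
CD = 0.0292 + 0.0476 × 0.3324² = 0.03446.
D = q·S·CD = 1977 × 20 × 0.03446 = 1363 N

D = 1360 N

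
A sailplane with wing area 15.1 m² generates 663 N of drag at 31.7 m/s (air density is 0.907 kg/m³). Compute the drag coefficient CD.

From D = ½ρv²S·CD, rearranging gives CD = 2D/(ρv²S).
CD = 2 × 663 / (0.907 × 31.7² × 15.1) = 0.0963

CD = 0.0963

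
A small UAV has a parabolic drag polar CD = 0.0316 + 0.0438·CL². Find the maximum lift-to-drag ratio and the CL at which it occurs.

For CD = CD0 + K·CL², (L/D)max occurs at CL* = √(CD0/K) and equals 1/(2√(K·CD0)).
(L/D)max = 1/(2√(0.0438 × 0.0316)) = 1/(2 × 0.0372) = 13.4
CL* = √(0.0316/0.0438) = 0.849

(L/D)max = 13.4, at CL = 0.849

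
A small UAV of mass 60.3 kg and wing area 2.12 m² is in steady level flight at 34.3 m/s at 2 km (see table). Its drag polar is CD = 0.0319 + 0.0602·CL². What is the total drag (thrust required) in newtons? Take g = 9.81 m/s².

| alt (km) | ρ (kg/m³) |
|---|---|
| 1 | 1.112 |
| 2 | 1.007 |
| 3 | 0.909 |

D = 56.8 N

At 2 km, from the table: ρ = 1.007 kg/m³.
In steady level flight, lift balances weight: W = mg = 60.3 × 9.81 = 591.54 N.
Dynamic pressure q = 0.5 × 1.007 × 34.3² = 592.4 Pa.
CL = W/(q·S) = 591.54 / (592.4 × 2.12) = 0.471.
CD = 0.0319 + 0.0602 × 0.471² = 0.04526.
D = q·S·CD = 592.4 × 2.12 × 0.04526 = 56.83 N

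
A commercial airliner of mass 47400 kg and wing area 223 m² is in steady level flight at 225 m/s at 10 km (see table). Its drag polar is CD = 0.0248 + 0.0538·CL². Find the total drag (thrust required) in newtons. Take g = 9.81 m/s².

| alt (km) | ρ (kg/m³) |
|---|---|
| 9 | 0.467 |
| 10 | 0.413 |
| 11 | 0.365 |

At 10 km, from the table: ρ = 0.413 kg/m³.
Level flight ⇒ L = W = m·g = 47400 × 9.81 = 4.6499×10^5 N.
q = ½ρv² = ½ × 0.413 × 225² = 10450 Pa.
Required CL = L/(qS) = 4.6499×10^5/(10450·223) = 0.1995.
CD = 0.0248 + 0.0538 × 0.1995² = 0.02694.
D = q·S·CD = 10450 × 223 × 0.02694 = 62800 N

D = 62800 N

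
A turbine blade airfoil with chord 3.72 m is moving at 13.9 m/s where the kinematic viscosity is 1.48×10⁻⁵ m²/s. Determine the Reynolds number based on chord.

Re = v·c/ν = 13.9 × 3.72 / (1.48×10⁻⁵) = 3.49×10^6

Re = 3.49×10^6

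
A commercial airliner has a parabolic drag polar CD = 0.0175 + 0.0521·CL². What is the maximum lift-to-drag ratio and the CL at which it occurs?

For CD = CD0 + K·CL², (L/D)max occurs at CL* = √(CD0/K) and equals 1/(2√(K·CD0)).
(L/D)max = 1/(2√(0.0521 × 0.0175)) = 1/(2 × 0.0302) = 16.6
CL* = √(0.0175/0.0521) = 0.58

(L/D)max = 16.6, at CL = 0.58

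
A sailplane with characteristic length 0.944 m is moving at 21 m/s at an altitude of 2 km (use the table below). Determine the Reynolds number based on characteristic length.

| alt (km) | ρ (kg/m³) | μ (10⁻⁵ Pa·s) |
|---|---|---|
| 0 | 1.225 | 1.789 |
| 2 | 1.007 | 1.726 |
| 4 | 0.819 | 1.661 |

Re = 1.16×10^6

At 2 km, from the table: ρ = 1.007 kg/m³, μ = 1.726×10⁻⁵ Pa·s.
Re = ρ·v·c/μ = 1.007 × 21 × 0.944 / (1.726×10⁻⁵) = 1.16×10^6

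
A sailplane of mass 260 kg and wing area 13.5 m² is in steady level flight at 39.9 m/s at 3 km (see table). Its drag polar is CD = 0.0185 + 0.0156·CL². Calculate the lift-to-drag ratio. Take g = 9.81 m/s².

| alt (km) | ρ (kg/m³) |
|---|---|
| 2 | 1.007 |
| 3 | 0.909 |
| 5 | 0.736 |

L/D = 13.3

At 3 km, from the table: ρ = 0.909 kg/m³.
Level flight ⇒ L = W = m·g = 260 × 9.81 = 2550.6 N.
Dynamic pressure q = 0.5 × 0.909 × 39.9² = 723.6 Pa.
CL = W/(q·S) = 2550.6 / (723.6 × 13.5) = 0.2611.
CD = 0.0185 + 0.0156 × 0.2611² = 0.01956.
L/D = CL/CD = 0.2611 / 0.01956 = 13.3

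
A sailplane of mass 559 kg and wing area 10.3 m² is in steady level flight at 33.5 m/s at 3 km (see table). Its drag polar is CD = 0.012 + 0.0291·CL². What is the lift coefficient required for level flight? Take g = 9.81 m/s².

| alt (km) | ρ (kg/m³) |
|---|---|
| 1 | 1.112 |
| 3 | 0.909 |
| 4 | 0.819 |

CL = 1.04

At 3 km, from the table: ρ = 0.909 kg/m³.
Level flight ⇒ L = W = m·g = 559 × 9.81 = 5483.8 N.
q = ½ρv² = ½ × 0.909 × 33.5² = 510.1 Pa.
Required CL = L/(qS) = 5483.8/(510.1·10.3) = 1.044.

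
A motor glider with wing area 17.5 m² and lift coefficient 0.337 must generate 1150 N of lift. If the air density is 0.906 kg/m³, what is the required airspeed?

v = 20.7 m/s

L = ½ρv²S·CL ⇒ v = √(2L/(ρ·S·CL))
v = √(2 × 1150 / (0.906 × 17.5 × 0.337)) = √430.5 = 20.7 m/s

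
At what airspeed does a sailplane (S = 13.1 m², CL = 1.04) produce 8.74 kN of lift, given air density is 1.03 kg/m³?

L = ½ρv²S·CL ⇒ v = √(2L/(ρ·S·CL))
v = √(2 × 8740 / (1.03 × 13.1 × 1.04)) = √1246 = 35.3 m/s

v = 35.3 m/s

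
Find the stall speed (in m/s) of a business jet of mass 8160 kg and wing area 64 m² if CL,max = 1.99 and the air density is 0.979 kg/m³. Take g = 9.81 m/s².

V_stall = 35.8 m/s

Weight W = mg = 8160 × 9.81 = 80050 N.
From L = ½ρV²S·CL,max = W: V_stall = √(2W/(ρSCL,max)) = √(2·80050/(0.979·64·1.99))
V_stall = √1284 = 35.8 m/s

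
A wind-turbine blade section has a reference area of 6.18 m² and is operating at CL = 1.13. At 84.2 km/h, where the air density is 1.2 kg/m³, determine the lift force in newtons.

L = 2290 N

Convert speed: v = 84.2 km/h ÷ 3.6 = 23.39 m/s.
Dynamic pressure q = ½ρv² = ½ × 1.2 × 23.39² = 328.2 Pa.
L = q·S·CL = 328.2 × 6.18 × 1.13 = 2290 N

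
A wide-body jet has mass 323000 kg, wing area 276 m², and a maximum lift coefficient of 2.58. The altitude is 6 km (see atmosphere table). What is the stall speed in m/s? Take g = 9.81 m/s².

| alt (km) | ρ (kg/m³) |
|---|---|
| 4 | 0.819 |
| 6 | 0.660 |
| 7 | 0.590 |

V_stall = 116 m/s

At 6 km, from the table: ρ = 0.660 kg/m³.
Stall occurs when L = W at CL,max. W = mg = 323000 × 9.81 = 3.169×10^6 N.
V_stall = √(2W/(ρ·S·CL,max)) = √(2 × 3.169×10^6 / (0.66 × 276 × 2.58))
V_stall = √13480 = 116 m/s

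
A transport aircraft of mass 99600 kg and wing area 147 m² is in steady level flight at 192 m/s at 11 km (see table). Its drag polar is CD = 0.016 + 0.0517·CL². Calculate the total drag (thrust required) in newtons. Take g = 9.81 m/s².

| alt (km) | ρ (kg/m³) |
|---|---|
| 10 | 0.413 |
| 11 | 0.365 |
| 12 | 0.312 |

At 11 km, from the table: ρ = 0.365 kg/m³.
In steady level flight, lift balances weight: W = mg = 99600 × 9.81 = 9.7708×10^5 N.
q = ½ρv² = ½ × 0.365 × 192² = 6728 Pa.
CL = W/(q·S) = 9.7708×10^5 / (6728 × 147) = 0.988.
CD = 0.016 + 0.0517 × 0.988² = 0.06646.
D = q·S·CD = 6728 × 147 × 0.06646 = 65730 N

D = 65700 N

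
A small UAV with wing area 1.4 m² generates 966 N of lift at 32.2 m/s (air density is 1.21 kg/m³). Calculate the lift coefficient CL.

From L = ½ρv²S·CL, rearranging gives CL = 2L/(ρv²S).
CL = 2 × 966 / (1.21 × 32.2² × 1.4) = 1.1

CL = 1.1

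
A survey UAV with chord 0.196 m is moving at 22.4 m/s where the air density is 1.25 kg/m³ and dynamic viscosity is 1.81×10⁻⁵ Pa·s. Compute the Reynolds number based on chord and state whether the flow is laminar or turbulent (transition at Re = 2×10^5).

Re = 3.03×10^5 (turbulent)

Re = ρ·v·c/μ = 1.25 × 22.4 × 0.196 / (1.81×10⁻⁵) = 3.03×10^5
Since 3.03×10^5 > 2×10^5, the flow is turbulent.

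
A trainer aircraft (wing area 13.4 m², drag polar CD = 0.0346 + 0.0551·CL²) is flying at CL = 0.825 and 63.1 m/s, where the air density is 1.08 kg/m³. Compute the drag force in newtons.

CD = 0.0346 + 0.0551 × 0.825² = 0.0721
D = ½ρv²S·CD = ½ × 1.08 × 63.1² × 13.4 × 0.0721 = 2080 N

D = 2080 N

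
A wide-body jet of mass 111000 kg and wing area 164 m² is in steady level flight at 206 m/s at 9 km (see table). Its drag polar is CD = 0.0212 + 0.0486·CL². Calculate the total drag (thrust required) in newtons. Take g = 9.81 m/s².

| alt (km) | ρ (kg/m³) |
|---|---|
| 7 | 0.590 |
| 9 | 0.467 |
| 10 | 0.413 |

D = 69900 N

At 9 km, from the table: ρ = 0.467 kg/m³.
In steady level flight, lift balances weight: W = mg = 111000 × 9.81 = 1.0889×10^6 N.
Dynamic pressure q = 0.5 × 0.467 × 206² = 9909 Pa.
CL = W/(q·S) = 1.0889×10^6 / (9909 × 164) = 0.6701.
CD = 0.0212 + 0.0486 × 0.6701² = 0.04302.
D = q·S·CD = 9909 × 164 × 0.04302 = 69910 N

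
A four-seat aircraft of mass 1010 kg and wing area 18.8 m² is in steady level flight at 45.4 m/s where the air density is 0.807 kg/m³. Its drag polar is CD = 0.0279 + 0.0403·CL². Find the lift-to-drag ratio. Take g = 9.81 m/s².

L/D = 14.4

Level flight ⇒ L = W = m·g = 1010 × 9.81 = 9908.1 N.
Dynamic pressure q = 0.5 × 0.807 × 45.4² = 831.7 Pa.
Required CL = L/(qS) = 9908.1/(831.7·18.8) = 0.6337.
CD = 0.0279 + 0.0403 × 0.6337² = 0.04408.
L/D = CL/CD = 0.6337 / 0.04408 = 14.4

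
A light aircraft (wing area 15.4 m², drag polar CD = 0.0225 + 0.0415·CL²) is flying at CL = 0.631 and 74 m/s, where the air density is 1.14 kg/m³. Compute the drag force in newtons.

D = 1880 N

CD = 0.0225 + 0.0415 × 0.631² = 0.03902
D = ½ρv²S·CD = ½ × 1.14 × 74² × 15.4 × 0.03902 = 1880 N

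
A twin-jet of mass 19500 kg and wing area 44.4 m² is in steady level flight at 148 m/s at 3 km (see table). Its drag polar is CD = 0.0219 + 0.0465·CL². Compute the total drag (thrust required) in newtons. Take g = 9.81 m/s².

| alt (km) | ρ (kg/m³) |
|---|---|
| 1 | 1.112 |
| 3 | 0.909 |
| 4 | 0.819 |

D = 13500 N

At 3 km, from the table: ρ = 0.909 kg/m³.
In steady level flight, lift balances weight: W = mg = 19500 × 9.81 = 1.913×10^5 N.
Dynamic pressure q = 0.5 × 0.909 × 148² = 9955 Pa.
CL = W/(q·S) = 1.913×10^5 / (9955 × 44.4) = 0.4328.
CD = 0.0219 + 0.0465 × 0.4328² = 0.03061.
D = q·S·CD = 9955 × 44.4 × 0.03061 = 13530 N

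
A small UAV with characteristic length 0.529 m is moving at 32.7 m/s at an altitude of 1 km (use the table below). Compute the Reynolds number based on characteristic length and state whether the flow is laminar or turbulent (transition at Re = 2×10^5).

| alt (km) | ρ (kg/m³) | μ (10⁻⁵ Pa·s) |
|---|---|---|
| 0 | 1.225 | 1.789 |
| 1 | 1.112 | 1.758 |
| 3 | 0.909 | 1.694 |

At 1 km, from the table: ρ = 1.112 kg/m³, μ = 1.758×10⁻⁵ Pa·s.
Re = ρ·v·c/μ = 1.112 × 32.7 × 0.529 / (1.758×10⁻⁵) = 1.09×10^6
Since 1.09×10^6 > 2×10^5, the flow is turbulent.

Re = 1.09×10^6 (turbulent)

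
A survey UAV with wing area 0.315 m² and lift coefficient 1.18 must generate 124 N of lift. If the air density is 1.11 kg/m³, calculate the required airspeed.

L = ½ρv²S·CL ⇒ v = √(2L/(ρ·S·CL))
v = √(2 × 124 / (1.11 × 0.315 × 1.18)) = √601.1 = 24.5 m/s

v = 24.5 m/s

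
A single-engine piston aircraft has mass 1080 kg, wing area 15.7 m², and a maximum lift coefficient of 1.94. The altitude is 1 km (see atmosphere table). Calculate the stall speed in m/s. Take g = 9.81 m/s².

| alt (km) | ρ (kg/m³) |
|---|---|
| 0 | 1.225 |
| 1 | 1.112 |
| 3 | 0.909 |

V_stall = 25 m/s

At 1 km, from the table: ρ = 1.112 kg/m³.
Stall occurs when L = W at CL,max. W = mg = 1080 × 9.81 = 10590 N.
From L = ½ρV²S·CL,max = W: V_stall = √(2W/(ρSCL,max)) = √(2·10590/(1.112·15.7·1.94))
V_stall = √625.6 = 25 m/s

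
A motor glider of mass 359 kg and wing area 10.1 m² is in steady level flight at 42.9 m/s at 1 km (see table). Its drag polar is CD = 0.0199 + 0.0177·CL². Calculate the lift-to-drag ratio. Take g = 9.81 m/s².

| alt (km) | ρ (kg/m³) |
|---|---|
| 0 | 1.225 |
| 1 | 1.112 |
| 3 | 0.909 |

L/D = 15.5

At 1 km, from the table: ρ = 1.112 kg/m³.
Weight W = mg = 359 × 9.81 = 3521.8 N; in level flight L = W.
Dynamic pressure q = 0.5 × 1.112 × 42.9² = 1023 Pa.
CL = W/(q·S) = 3521.8 / (1023 × 10.1) = 0.3408.
CD = 0.0199 + 0.0177 × 0.3408² = 0.02196.
L/D = CL/CD = 0.3408 / 0.02196 = 15.5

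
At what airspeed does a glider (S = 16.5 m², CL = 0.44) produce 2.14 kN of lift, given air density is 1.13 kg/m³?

L = ½ρv²S·CL ⇒ v = √(2L/(ρ·S·CL))
v = √(2 × 2140 / (1.13 × 16.5 × 0.44)) = √521.7 = 22.8 m/s

v = 22.8 m/s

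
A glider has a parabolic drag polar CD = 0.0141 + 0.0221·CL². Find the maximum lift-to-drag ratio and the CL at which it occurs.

For CD = CD0 + K·CL², (L/D)max occurs at CL* = √(CD0/K) and equals 1/(2√(K·CD0)).
(L/D)max = 1/(2√(0.0221 × 0.0141)) = 1/(2 × 0.01765) = 28.3
CL* = √(0.0141/0.0221) = 0.799

(L/D)max = 28.3, at CL = 0.799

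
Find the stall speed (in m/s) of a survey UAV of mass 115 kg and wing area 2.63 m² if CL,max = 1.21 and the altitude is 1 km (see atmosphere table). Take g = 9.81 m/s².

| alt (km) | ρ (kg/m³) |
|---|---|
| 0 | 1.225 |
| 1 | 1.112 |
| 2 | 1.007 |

V_stall = 25.3 m/s

At 1 km, from the table: ρ = 1.112 kg/m³.
Stall occurs when L = W at CL,max. W = mg = 115 × 9.81 = 1128 N.
From L = ½ρV²S·CL,max = W: V_stall = √(2W/(ρSCL,max)) = √(2·1128/(1.112·2.63·1.21))
V_stall = √637.6 = 25.3 m/s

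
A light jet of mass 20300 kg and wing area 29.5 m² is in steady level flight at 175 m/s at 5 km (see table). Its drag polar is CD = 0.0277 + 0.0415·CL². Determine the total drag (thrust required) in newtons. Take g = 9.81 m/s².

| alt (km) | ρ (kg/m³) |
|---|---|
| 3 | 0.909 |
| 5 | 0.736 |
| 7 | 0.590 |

D = 14200 N

At 5 km, from the table: ρ = 0.736 kg/m³.
In steady level flight, lift balances weight: W = mg = 20300 × 9.81 = 1.9914×10^5 N.
Dynamic pressure q = 0.5 × 0.736 × 175² = 11270 Pa.
CL = 2W/(ρv²S) = 2×1.9914×10^5/(0.736×175²×29.5) = 0.599.
CD = 0.0277 + 0.0415 × 0.599² = 0.04259.
D = q·S·CD = 11270 × 29.5 × 0.04259 = 14160 N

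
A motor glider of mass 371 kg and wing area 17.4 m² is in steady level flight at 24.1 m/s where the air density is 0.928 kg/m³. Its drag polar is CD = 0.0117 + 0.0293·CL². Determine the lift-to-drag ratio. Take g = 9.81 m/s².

Level flight ⇒ L = W = m·g = 371 × 9.81 = 3639.5 N.
Dynamic pressure q = 0.5 × 0.928 × 24.1² = 269.5 Pa.
CL = 2W/(ρv²S) = 2×3639.5/(0.928×24.1²×17.4) = 0.7761.
CD = 0.0117 + 0.0293 × 0.7761² = 0.02935.
L/D = CL/CD = 0.7761 / 0.02935 = 26.4

L/D = 26.4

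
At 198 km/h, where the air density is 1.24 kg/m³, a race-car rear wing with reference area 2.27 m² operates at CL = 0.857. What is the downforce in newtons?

Convert speed: v = 198 km/h ÷ 3.6 = 55 m/s.
L = ½ρv²S·CL = ½ × 1.24 × 55² × 2.27 × 0.857 = 3650 N

L = 3650 N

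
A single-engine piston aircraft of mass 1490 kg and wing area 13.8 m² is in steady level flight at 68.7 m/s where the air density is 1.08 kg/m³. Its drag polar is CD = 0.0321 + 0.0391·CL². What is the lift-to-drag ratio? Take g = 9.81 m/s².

L/D = 10.7

In steady level flight, lift balances weight: W = mg = 1490 × 9.81 = 14617 N.
Dynamic pressure q = 0.5 × 1.08 × 68.7² = 2549 Pa.
CL = 2W/(ρv²S) = 2×14617/(1.08×68.7²×13.8) = 0.4156.
CD = 0.0321 + 0.0391 × 0.4156² = 0.03885.
L/D = CL/CD = 0.4156 / 0.03885 = 10.7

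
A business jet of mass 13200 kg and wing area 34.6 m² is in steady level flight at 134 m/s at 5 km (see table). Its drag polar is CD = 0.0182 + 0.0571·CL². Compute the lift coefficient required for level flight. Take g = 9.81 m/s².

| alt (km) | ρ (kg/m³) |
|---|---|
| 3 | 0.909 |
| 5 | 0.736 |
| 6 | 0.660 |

At 5 km, from the table: ρ = 0.736 kg/m³.
Weight W = mg = 13200 × 9.81 = 1.2949×10^5 N; in level flight L = W.
Dynamic pressure q = 0.5 × 0.736 × 134² = 6608 Pa.
Required CL = L/(qS) = 1.2949×10^5/(6608·34.6) = 0.5664.

CL = 0.566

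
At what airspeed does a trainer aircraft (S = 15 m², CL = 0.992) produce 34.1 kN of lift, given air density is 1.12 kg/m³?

L = ½ρv²S·CL ⇒ v = √(2L/(ρ·S·CL))
v = √(2 × 34100 / (1.12 × 15 × 0.992)) = √4092 = 64 m/s

v = 64 m/s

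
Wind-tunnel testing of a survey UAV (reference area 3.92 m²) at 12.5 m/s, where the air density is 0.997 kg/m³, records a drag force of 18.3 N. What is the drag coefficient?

CD = 0.0599

From D = ½ρv²S·CD, rearranging gives CD = 2D/(ρv²S).
CD = 2 × 18.3 / (0.997 × 12.5² × 3.92) = 0.0599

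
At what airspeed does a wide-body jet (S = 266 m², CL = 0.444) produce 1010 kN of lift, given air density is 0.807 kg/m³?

v = 146 m/s

L = ½ρv²S·CL ⇒ v = √(2L/(ρ·S·CL))
v = √(2 × 1.01×10^6 / (0.807 × 266 × 0.444)) = √21190 = 146 m/s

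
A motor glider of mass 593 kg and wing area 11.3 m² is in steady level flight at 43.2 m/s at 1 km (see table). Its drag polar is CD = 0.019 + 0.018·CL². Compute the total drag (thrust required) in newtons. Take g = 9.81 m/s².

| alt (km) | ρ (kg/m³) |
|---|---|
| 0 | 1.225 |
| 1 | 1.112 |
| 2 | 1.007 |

At 1 km, from the table: ρ = 1.112 kg/m³.
Weight W = mg = 593 × 9.81 = 5817.3 N; in level flight L = W.
Dynamic pressure q = 0.5 × 1.112 × 43.2² = 1038 Pa.
Required CL = L/(qS) = 5817.3/(1038·11.3) = 0.4961.
CD = 0.019 + 0.018 × 0.4961² = 0.02343.
D = q·S·CD = 1038 × 11.3 × 0.02343 = 274.7 N

D = 275 N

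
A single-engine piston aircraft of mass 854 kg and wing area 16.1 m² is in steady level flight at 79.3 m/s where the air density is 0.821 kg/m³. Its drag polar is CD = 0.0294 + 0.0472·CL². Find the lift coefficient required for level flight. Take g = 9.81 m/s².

CL = 0.202

Level flight ⇒ L = W = m·g = 854 × 9.81 = 8377.7 N.
q = ½ρv² = ½ × 0.821 × 79.3² = 2581 Pa.
Required CL = L/(qS) = 8377.7/(2581·16.1) = 0.2016.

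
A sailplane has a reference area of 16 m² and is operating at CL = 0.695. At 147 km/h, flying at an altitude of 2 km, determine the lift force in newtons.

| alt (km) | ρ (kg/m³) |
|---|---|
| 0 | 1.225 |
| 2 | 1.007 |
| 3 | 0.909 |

At 2 km, from the table: ρ = 1.007 kg/m³.
Convert speed: v = 147 km/h ÷ 3.6 = 40.83 m/s.
Dynamic pressure q = ½ρv² = ½ × 1.007 × 40.83² = 839.5 Pa.
L = q·S·CL = 839.5 × 16 × 0.695 = 9340 N ≈ 9.34 kN

L = 9340 N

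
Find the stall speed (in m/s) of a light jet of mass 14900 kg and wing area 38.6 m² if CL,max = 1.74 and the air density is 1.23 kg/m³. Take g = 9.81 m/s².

Weight W = mg = 14900 × 9.81 = 1.462×10^5 N.
From L = ½ρV²S·CL,max = W: V_stall = √(2W/(ρSCL,max)) = √(2·1.462×10^5/(1.23·38.6·1.74))
V_stall = √3539 = 59.5 m/s

V_stall = 59.5 m/s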